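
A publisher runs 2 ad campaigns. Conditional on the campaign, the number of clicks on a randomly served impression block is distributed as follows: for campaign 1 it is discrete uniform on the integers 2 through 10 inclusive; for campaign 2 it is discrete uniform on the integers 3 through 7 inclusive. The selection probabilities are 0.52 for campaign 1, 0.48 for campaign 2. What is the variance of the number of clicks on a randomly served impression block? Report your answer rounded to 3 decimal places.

4.676

Per component, 1: μ=6, E[X²]=42.6667; 2: μ=5, E[X²]=27.
E[X] = 0.52·6 + 0.48·5 = 5.52.
E[X²] = 0.52·42.6667 + 0.48·27 = 35.1467.
Var(X) = E[X²] − (E[X])² = 35.1467 − 30.4704 = 4.67627.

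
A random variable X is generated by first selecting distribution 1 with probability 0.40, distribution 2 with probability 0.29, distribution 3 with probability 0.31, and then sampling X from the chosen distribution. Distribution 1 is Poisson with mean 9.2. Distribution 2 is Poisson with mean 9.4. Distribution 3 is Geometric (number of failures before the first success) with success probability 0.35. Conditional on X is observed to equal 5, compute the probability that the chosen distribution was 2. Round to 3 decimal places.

0.297

Likelihoods P(X=5 | ·): 1: 0.0554943; 2: 0.0505929; 3: 0.0406102.
Posterior ∝ prior × likelihood. Numerator for 2: 0.29·0.0505929 = 0.014672.
Normalizing constant: 0.4·0.0554943 + 0.29·0.0505929 + 0.31·0.0406102 = 0.0494588.
P(2 | observation) = 0.014672 / 0.0494588 = 0.29665.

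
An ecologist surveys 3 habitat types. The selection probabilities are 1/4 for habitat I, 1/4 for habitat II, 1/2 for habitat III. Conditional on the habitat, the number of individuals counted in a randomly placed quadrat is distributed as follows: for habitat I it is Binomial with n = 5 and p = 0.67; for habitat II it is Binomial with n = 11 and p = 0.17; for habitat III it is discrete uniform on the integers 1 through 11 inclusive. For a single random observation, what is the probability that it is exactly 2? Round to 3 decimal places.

0.160

Conditional on each habitat, P(X = 2): I: 0.161321; II: 0.297142; III: 0.0909091.
By total probability, P(X = 2) = 0.25·0.161321 + 0.25·0.297142 + 0.5·0.0909091 = 0.16007.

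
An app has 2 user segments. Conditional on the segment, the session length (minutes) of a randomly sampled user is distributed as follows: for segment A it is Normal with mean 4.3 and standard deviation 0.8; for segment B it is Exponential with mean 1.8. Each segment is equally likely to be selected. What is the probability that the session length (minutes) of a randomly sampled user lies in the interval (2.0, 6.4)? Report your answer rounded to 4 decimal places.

0.6471

Conditional on each segment, P(2.0 < X < 6.4): A: 0.993647; B: 0.300627.
By total probability, P(2.0 < X < 6.4) = 0.5·0.993647 + 0.5·0.300627 = 0.647137.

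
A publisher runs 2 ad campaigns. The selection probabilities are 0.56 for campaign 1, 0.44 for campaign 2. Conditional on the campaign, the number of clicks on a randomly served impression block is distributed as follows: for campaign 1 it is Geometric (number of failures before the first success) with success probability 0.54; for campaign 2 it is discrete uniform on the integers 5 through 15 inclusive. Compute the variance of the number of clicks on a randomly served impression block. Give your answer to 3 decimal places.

Per component, 1: μ=0.851852, E[X²]=2.30316; 2: μ=10, E[X²]=110.
E[X] = 0.56·0.851852 + 0.44·10 = 4.87704.
E[X²] = 0.56·2.30316 + 0.44·110 = 49.6898.
Var(X) = E[X²] − (E[X])² = 49.6898 − 23.7855 = 25.9043.

25.904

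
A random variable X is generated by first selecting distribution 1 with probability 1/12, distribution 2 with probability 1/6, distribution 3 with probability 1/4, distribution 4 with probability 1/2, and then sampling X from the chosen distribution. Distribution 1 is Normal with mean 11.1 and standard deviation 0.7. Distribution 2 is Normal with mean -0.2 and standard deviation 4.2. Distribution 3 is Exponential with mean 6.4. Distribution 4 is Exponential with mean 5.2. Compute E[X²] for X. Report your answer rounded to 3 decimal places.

For each component E[X²] = Var + (mean)², giving 1: 123.7; 2: 17.68; 3: 81.92; 4: 54.08.
Overall E[X²] = 0.0833333·123.7 + 0.166667·17.68 + 0.25·81.92 + 0.5·54.08 = 60.775.

60.775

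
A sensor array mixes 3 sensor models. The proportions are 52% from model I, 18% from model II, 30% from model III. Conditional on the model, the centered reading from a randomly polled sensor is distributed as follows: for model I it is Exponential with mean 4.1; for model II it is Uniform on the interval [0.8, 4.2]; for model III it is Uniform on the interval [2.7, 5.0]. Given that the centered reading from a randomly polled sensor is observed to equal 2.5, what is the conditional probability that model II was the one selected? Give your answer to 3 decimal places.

Likelihoods f(2.5 | ·): I: 0.132557; II: 0.294118; III: 0.
Posterior ∝ prior × likelihood. Numerator for II: 0.18·0.294118 = 0.0529412.
Normalizing constant: 0.52·0.132557 + 0.18·0.294118 + 0.3·0 = 0.121871.
P(II | observation) = 0.0529412 / 0.121871 = 0.434404.

0.434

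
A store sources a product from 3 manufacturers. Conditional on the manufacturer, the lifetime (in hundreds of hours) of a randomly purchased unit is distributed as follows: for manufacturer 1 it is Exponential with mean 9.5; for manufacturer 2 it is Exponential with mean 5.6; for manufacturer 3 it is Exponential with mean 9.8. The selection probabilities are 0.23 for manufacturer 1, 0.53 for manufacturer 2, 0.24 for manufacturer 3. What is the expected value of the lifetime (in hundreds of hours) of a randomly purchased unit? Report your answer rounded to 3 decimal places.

7.505

Component means — 1: 9.5; 2: 5.6; 3: 9.8.
E[X] = 0.23·9.5 + 0.53·5.6 + 0.24·9.8 = 7.505.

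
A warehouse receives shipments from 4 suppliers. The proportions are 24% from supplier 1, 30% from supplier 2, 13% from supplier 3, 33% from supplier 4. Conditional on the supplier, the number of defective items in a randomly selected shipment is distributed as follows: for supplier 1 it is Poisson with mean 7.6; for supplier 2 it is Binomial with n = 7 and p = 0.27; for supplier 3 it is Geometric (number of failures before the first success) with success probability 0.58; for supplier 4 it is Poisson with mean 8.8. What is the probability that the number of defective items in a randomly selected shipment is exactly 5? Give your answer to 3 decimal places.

Conditional on each supplier, P(X = 5): 1: 0.105742; 2: 0.0160577; 3: 0.00758009; 4: 0.0662889.
By total probability, P(X = 5) = 0.24·0.105742 + 0.3·0.0160577 + 0.13·0.00758009 + 0.33·0.0662889 = 0.0530562.

0.053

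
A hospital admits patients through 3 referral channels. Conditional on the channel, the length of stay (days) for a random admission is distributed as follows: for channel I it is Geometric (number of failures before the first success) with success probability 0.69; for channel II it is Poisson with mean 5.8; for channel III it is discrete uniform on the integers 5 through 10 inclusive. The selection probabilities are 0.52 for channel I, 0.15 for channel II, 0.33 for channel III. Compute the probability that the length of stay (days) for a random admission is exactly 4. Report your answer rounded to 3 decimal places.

Conditional on each channel, P(X = 4): I: 0.00637229; II: 0.142755; III: 0.
By total probability, P(X = 4) = 0.52·0.00637229 + 0.15·0.142755 + 0.33·0 = 0.0247269.

0.025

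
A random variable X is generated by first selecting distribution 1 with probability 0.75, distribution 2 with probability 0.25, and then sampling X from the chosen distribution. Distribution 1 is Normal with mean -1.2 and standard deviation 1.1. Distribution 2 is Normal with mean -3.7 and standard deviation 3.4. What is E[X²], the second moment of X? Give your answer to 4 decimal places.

8.3000

For each component E[X²] = Var + (mean)², giving 1: 2.65; 2: 25.25.
Overall E[X²] = 0.75·2.65 + 0.25·25.25 = 8.3.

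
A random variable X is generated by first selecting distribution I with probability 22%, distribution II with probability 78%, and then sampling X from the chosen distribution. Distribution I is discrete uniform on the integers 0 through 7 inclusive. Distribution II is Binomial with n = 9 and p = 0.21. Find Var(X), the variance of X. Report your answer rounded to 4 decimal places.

2.7644

Per component, I: μ=3.5, E[X²]=17.5; II: μ=1.89, E[X²]=5.0652.
E[X] = 0.22·3.5 + 0.78·1.89 = 2.2442.
E[X²] = 0.22·17.5 + 0.78·5.0652 = 7.80086.
Var(X) = E[X²] − (E[X])² = 7.80086 − 5.03643 = 2.76442.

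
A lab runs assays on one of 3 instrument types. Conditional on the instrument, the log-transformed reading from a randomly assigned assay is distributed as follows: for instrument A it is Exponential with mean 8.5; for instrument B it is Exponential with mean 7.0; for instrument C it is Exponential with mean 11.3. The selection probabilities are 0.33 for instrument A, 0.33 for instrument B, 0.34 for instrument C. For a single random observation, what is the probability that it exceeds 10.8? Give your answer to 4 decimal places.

Conditional on each instrument, P(X > 10.8): A: 0.280666; B: 0.213769; C: 0.384523.
By total probability, P(X > 10.8) = 0.33·0.280666 + 0.33·0.213769 + 0.34·0.384523 = 0.293902.

0.2939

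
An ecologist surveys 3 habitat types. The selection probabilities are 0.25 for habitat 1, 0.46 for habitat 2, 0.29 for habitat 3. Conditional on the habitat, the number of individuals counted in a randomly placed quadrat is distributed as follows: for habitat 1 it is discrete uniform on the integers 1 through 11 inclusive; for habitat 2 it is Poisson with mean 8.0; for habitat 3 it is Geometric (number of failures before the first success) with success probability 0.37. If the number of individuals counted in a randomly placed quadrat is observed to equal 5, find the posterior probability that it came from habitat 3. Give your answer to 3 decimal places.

0.141

Likelihoods P(X=5 | ·): 1: 0.0909091; 2: 0.0916037; 3: 0.0367202.
Posterior ∝ prior × likelihood. Numerator for 3: 0.29·0.0367202 = 0.0106488.
Normalizing constant: 0.25·0.0909091 + 0.46·0.0916037 + 0.29·0.0367202 = 0.0755138.
P(3 | observation) = 0.0106488 / 0.0755138 = 0.141019.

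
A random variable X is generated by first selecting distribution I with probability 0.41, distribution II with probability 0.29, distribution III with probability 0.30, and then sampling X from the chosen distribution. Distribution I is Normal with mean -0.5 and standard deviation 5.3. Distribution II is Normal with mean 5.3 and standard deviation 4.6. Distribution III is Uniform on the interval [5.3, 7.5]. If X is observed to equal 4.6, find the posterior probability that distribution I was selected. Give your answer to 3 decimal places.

Likelihoods f(4.6 | ·): I: 0.0473769; II: 0.0857282; III: 0.
Posterior ∝ prior × likelihood. Numerator for I: 0.41·0.0473769 = 0.0194245.
Normalizing constant: 0.41·0.0473769 + 0.29·0.0857282 + 0.3·0 = 0.0442857.
P(I | observation) = 0.0194245 / 0.0442857 = 0.438618.

0.439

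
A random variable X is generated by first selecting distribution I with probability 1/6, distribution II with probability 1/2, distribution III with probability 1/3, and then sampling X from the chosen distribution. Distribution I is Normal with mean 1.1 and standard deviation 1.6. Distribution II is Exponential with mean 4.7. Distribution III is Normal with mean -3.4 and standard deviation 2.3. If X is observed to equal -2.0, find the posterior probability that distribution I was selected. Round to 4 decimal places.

0.1169

Likelihoods f(-2.0 | ·): I: 0.0381628; II: 0; III: 0.144121.
Posterior ∝ prior × likelihood. Numerator for I: 0.166667·0.0381628 = 0.00636046.
Normalizing constant: 0.166667·0.0381628 + 0.5·0 + 0.333333·0.144121 = 0.0544008.
P(I | observation) = 0.00636046 / 0.0544008 = 0.116919.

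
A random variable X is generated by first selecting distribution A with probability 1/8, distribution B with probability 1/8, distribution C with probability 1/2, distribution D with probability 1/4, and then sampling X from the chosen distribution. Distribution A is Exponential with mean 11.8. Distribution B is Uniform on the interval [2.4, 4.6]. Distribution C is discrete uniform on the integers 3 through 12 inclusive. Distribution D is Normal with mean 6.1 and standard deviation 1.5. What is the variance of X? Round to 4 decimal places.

26.8465

Per component, A: μ=11.8, E[X²]=278.48; B: μ=3.5, E[X²]=12.6533; C: μ=7.5, E[X²]=64.5; D: μ=6.1, E[X²]=39.46.
E[X] = 0.125·11.8 + 0.125·3.5 + 0.5·7.5 + 0.25·6.1 = 7.1875.
E[X²] = 0.125·278.48 + 0.125·12.6533 + 0.5·64.5 + 0.25·39.46 = 78.5067.
Var(X) = E[X²] − (E[X])² = 78.5067 − 51.6602 = 26.8465.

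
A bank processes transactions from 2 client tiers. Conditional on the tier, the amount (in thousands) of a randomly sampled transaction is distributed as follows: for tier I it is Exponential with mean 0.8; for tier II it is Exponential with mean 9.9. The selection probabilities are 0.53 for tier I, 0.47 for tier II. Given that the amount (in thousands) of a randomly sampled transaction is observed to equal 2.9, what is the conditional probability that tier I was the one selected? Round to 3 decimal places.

Likelihoods f(2.9 | ·): I: 0.0333114; II: 0.0753611.
Posterior ∝ prior × likelihood. Numerator for I: 0.53·0.0333114 = 0.017655.
Normalizing constant: 0.53·0.0333114 + 0.47·0.0753611 = 0.0530747.
P(I | observation) = 0.017655 / 0.0530747 = 0.332645.

0.333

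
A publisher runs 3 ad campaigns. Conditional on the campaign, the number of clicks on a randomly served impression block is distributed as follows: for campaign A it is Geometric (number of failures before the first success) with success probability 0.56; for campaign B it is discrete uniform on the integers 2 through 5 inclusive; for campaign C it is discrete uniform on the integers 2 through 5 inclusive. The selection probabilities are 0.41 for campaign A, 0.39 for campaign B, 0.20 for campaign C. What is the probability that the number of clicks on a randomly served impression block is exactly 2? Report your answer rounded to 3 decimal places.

Conditional on each campaign, P(X = 2): A: 0.108416; B: 0.25; C: 0.25.
By total probability, P(X = 2) = 0.41·0.108416 + 0.39·0.25 + 0.2·0.25 = 0.191951.

0.192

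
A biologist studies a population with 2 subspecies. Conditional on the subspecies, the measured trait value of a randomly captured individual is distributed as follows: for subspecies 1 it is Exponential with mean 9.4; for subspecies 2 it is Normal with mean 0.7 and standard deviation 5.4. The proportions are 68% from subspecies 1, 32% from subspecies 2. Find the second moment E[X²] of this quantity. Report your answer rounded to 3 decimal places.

129.658

For each component E[X²] = Var + (mean)², giving 1: 176.72; 2: 29.65.
Overall E[X²] = 0.68·176.72 + 0.32·29.65 = 129.658.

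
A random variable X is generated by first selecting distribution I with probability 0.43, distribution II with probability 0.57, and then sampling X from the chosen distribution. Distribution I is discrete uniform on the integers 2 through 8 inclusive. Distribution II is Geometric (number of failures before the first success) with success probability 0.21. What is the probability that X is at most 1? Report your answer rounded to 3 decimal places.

0.214

Conditional on each component, P(X ≤ 1): I: 0; II: 0.3759.
By total probability, P(X ≤ 1) = 0.43·0 + 0.57·0.3759 = 0.214263.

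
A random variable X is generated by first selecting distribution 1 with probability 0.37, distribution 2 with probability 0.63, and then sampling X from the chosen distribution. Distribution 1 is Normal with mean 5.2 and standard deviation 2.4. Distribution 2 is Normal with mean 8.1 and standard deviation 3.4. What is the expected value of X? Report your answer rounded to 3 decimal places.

Component means — 1: 5.2; 2: 8.1.
E[X] = 0.37·5.2 + 0.63·8.1 = 7.027.

7.027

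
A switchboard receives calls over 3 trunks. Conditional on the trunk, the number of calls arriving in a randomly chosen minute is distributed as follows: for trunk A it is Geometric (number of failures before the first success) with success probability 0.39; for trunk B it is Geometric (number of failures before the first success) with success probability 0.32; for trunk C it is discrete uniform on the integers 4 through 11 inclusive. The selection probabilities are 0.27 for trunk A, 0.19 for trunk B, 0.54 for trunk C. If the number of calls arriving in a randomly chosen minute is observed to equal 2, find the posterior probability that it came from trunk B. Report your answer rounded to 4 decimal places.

Likelihoods P(X=2 | ·): A: 0.145119; B: 0.147968; C: 0.
Posterior ∝ prior × likelihood. Numerator for B: 0.19·0.147968 = 0.0281139.
Normalizing constant: 0.27·0.145119 + 0.19·0.147968 + 0.54·0 = 0.067296.
P(B | observation) = 0.0281139 / 0.067296 = 0.417765.

0.4178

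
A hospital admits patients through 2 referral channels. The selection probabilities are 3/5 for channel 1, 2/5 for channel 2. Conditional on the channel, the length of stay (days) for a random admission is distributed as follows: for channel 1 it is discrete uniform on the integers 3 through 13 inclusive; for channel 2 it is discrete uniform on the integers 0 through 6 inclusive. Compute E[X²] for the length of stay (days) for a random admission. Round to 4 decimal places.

49.6000

For each component E[X²] = Var + (mean)², giving 1: 74; 2: 13.
Overall E[X²] = 0.6·74 + 0.4·13 = 49.6.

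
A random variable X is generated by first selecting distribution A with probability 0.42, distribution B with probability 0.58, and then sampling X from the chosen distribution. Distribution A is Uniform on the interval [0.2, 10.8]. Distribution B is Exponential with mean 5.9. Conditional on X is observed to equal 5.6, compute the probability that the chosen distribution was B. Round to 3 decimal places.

0.490

Likelihoods f(5.6 | ·): A: 0.0943396; B: 0.0656049.
Posterior ∝ prior × likelihood. Numerator for B: 0.58·0.0656049 = 0.0380508.
Normalizing constant: 0.42·0.0943396 + 0.58·0.0656049 = 0.0776735.
P(B | observation) = 0.0380508 / 0.0776735 = 0.489882.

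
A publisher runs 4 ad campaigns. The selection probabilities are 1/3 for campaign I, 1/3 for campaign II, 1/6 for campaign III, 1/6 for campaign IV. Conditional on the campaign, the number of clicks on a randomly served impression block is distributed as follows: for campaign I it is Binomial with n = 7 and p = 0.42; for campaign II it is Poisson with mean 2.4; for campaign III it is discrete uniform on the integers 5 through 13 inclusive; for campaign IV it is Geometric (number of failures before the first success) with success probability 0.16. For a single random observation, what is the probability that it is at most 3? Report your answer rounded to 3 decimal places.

0.567

Conditional on each campaign, P(X ≤ 3): I: 0.670588; II: 0.778723; III: 0; IV: 0.502129.
By total probability, P(X ≤ 3) = 0.333333·0.670588 + 0.333333·0.778723 + 0.166667·0 + 0.166667·0.502129 = 0.566792.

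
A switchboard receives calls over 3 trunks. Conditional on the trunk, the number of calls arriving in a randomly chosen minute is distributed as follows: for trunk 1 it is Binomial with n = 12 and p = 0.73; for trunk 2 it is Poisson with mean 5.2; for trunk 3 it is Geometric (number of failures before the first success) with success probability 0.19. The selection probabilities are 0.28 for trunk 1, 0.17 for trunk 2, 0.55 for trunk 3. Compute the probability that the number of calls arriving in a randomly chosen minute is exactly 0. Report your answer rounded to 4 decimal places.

Conditional on each trunk, P(X = 0): 1: 1.50095e-07; 2: 0.00551656; 3: 0.19.
By total probability, P(X = 0) = 0.28·1.50095e-07 + 0.17·0.00551656 + 0.55·0.19 = 0.105438.

0.1054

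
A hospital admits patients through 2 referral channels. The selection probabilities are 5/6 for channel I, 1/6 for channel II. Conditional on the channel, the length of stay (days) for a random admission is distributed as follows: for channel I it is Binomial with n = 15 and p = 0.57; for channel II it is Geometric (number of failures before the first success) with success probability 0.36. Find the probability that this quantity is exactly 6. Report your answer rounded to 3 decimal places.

0.076

Conditional on each channel, P(X = 6): I: 0.0862719; II: 0.024739.
By total probability, P(X = 6) = 0.833333·0.0862719 + 0.166667·0.024739 = 0.0760164.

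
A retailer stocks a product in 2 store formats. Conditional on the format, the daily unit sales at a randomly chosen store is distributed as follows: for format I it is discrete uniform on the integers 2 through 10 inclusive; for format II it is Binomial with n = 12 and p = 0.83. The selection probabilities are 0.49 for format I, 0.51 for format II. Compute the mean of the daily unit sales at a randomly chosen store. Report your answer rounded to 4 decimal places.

8.0196

Component means — I: 6; II: 9.96.
E[X] = 0.49·6 + 0.51·9.96 = 8.0196.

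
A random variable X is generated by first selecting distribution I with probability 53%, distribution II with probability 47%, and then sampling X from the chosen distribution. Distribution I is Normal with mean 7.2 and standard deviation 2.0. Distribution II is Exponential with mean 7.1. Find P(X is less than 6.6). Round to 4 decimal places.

0.4870

Conditional on each component, P(X < 6.6): I: 0.382089; II: 0.60528.
By total probability, P(X < 6.6) = 0.53·0.382089 + 0.47·0.60528 = 0.486988.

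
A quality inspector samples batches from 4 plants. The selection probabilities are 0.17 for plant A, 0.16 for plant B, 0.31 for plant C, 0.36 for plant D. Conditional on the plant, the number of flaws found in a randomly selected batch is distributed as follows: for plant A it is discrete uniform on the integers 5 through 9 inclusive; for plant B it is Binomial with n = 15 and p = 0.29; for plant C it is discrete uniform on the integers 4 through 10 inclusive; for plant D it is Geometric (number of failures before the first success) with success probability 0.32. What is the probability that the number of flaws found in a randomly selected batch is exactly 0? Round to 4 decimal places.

0.1161

Conditional on each plant, P(X = 0): A: 0; B: 0.00587321; C: 0; D: 0.32.
By total probability, P(X = 0) = 0.17·0 + 0.16·0.00587321 + 0.31·0 + 0.36·0.32 = 0.11614.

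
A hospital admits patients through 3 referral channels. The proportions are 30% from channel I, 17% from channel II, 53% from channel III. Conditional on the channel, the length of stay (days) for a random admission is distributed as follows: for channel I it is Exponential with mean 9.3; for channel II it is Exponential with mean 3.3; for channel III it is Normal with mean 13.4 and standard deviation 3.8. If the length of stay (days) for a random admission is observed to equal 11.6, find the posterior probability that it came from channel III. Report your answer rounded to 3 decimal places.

Likelihoods f(11.6 | ·): I: 0.0308899; II: 0.00901312; III: 0.0938434.
Posterior ∝ prior × likelihood. Numerator for III: 0.53·0.0938434 = 0.049737.
Normalizing constant: 0.3·0.0308899 + 0.17·0.00901312 + 0.53·0.0938434 = 0.0605362.
P(III | observation) = 0.049737 / 0.0605362 = 0.821608.

0.822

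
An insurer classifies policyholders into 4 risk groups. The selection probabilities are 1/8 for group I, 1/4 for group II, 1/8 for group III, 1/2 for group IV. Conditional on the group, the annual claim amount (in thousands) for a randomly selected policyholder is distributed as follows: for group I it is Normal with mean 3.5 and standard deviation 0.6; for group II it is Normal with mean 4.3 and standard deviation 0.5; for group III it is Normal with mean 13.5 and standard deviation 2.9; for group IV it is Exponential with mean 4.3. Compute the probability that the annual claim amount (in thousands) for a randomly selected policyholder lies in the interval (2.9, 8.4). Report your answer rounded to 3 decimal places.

Conditional on each group, P(2.9 < X < 8.4): I: 0.841345; II: 0.997445; III: 0.0391925; IV: 0.367674.
By total probability, P(2.9 < X < 8.4) = 0.125·0.841345 + 0.25·0.997445 + 0.125·0.0391925 + 0.5·0.367674 = 0.543265.

0.543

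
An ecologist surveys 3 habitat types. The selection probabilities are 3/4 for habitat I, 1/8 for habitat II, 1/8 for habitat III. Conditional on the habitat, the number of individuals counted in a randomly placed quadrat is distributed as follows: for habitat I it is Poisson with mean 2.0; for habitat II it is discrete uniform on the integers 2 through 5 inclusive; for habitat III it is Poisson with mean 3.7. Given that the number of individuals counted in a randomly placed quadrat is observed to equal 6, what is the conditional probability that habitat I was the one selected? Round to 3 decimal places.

Likelihoods P(X=6 | ·): I: 0.0120298; II: 0; III: 0.0881025.
Posterior ∝ prior × likelihood. Numerator for I: 0.75·0.0120298 = 0.00902235.
Normalizing constant: 0.75·0.0120298 + 0.125·0 + 0.125·0.0881025 = 0.0200352.
P(I | observation) = 0.00902235 / 0.0200352 = 0.450326.

0.450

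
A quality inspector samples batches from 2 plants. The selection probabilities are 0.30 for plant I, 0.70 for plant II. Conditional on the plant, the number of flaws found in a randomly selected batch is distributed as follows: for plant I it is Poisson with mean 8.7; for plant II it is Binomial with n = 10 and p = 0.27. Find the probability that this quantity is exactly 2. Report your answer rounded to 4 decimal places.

0.1871

Conditional on each plant, P(X = 2): I: 0.00630444; II: 0.264559.
By total probability, P(X = 2) = 0.3·0.00630444 + 0.7·0.264559 = 0.187083.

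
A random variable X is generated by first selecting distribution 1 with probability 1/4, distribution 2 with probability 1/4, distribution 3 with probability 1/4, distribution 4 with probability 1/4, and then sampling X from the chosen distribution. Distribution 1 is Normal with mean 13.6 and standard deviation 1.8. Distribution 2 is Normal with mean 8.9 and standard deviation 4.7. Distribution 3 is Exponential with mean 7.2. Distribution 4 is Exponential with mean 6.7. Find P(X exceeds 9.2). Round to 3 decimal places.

Conditional on each component, P(X > 9.2): 1: 0.992746; 2: 0.474553; 3: 0.278656; 4: 0.253312.
By total probability, P(X > 9.2) = 0.25·0.992746 + 0.25·0.474553 + 0.25·0.278656 + 0.25·0.253312 = 0.499817.

0.500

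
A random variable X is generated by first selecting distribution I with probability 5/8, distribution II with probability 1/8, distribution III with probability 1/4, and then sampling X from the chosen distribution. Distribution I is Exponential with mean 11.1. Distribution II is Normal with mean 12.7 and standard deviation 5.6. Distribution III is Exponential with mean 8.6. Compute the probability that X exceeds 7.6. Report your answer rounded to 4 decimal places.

0.5208

Conditional on each component, P(X > 7.6): I: 0.504249; II: 0.818777; III: 0.413242.
By total probability, P(X > 7.6) = 0.625·0.504249 + 0.125·0.818777 + 0.25·0.413242 = 0.520813.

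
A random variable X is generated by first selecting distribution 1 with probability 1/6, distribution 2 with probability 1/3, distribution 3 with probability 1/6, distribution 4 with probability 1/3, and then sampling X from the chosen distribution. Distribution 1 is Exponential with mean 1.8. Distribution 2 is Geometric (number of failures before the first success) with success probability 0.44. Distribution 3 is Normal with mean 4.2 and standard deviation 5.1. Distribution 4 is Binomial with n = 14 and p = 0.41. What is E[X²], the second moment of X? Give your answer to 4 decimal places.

For each component E[X²] = Var + (mean)², giving 1: 6.48; 2: 4.5124; 3: 43.65; 4: 36.3342.
Overall E[X²] = 0.166667·6.48 + 0.333333·4.5124 + 0.166667·43.65 + 0.333333·36.3342 = 21.9705.

21.9705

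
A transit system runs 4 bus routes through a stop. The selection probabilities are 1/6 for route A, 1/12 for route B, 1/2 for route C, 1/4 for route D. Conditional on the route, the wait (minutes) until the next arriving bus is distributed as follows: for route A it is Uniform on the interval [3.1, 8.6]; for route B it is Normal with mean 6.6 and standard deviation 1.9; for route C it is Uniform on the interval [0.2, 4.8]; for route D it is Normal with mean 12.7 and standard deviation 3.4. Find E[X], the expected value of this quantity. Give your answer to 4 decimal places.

Component means — A: 5.85; B: 6.6; C: 2.5; D: 12.7.
E[X] = 0.166667·5.85 + 0.0833333·6.6 + 0.5·2.5 + 0.25·12.7 = 5.95.

5.9500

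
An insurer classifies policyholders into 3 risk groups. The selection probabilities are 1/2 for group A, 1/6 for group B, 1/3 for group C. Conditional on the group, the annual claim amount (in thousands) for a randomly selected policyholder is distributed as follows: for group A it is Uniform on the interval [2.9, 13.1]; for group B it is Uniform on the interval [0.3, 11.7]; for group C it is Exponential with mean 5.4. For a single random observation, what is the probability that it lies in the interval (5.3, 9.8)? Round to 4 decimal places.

0.3570

Conditional on each group, P(5.3 < X < 9.8): A: 0.441176; B: 0.394737; C: 0.211887.
By total probability, P(5.3 < X < 9.8) = 0.5·0.441176 + 0.166667·0.394737 + 0.333333·0.211887 = 0.357007.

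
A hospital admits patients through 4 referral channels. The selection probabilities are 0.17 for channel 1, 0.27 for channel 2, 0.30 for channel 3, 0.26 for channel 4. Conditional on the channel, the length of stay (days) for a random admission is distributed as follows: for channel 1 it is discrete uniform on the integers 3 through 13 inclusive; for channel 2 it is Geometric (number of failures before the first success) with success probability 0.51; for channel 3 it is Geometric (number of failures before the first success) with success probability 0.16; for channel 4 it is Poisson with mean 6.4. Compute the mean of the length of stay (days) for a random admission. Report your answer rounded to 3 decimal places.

4.858

Component means — 1: 8; 2: 0.960784; 3: 5.25; 4: 6.4.
E[X] = 0.17·8 + 0.27·0.960784 + 0.3·5.25 + 0.26·6.4 = 4.85841.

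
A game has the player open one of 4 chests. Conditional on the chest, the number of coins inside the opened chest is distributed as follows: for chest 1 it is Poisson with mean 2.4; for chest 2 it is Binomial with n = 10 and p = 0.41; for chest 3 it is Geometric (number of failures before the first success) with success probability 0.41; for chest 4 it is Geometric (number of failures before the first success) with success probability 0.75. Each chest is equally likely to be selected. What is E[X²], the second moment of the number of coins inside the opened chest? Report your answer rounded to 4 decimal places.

8.3813

For each component E[X²] = Var + (mean)², giving 1: 8.16; 2: 19.229; 3: 5.58061; 4: 0.555556.
Overall E[X²] = 0.25·8.16 + 0.25·19.229 + 0.25·5.58061 + 0.25·0.555556 = 8.38129.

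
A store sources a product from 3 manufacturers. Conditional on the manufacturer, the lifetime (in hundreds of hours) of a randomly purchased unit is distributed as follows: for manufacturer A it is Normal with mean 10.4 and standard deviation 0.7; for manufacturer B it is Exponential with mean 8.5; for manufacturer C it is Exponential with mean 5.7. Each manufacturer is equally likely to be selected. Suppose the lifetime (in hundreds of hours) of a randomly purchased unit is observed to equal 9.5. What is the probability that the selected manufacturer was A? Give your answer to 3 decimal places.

0.777

Likelihoods f(9.5 | ·): A: 0.249376; B: 0.0384763; C: 0.0331361.
Posterior ∝ prior × likelihood. Numerator for A: 0.333333·0.249376 = 0.0831253.
Normalizing constant: 0.333333·0.249376 + 0.333333·0.0384763 + 0.333333·0.0331361 = 0.106996.
P(A | observation) = 0.0831253 / 0.106996 = 0.7769.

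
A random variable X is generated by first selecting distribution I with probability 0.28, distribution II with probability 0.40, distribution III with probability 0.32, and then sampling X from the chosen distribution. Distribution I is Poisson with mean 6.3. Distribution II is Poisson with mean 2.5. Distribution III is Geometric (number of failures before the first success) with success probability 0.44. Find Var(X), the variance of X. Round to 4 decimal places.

7.7642

Per component, I: μ=6.3, E[X²]=45.99; II: μ=2.5, E[X²]=8.75; III: μ=1.27273, E[X²]=4.5124.
E[X] = 0.28·6.3 + 0.4·2.5 + 0.32·1.27273 = 3.17127.
E[X²] = 0.28·45.99 + 0.4·8.75 + 0.32·4.5124 = 17.8212.
Var(X) = E[X²] − (E[X])² = 17.8212 − 10.057 = 7.7642.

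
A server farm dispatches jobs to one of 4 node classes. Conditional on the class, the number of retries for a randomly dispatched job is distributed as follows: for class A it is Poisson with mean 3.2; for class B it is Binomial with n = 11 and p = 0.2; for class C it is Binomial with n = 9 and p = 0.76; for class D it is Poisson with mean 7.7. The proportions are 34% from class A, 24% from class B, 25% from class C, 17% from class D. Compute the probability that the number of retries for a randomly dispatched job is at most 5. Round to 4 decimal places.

0.6157

Conditional on each class, P(X ≤ 5): A: 0.894592; B: 0.988346; C: 0.147545; D: 0.220287.
By total probability, P(X ≤ 5) = 0.34·0.894592 + 0.24·0.988346 + 0.25·0.147545 + 0.17·0.220287 = 0.615699.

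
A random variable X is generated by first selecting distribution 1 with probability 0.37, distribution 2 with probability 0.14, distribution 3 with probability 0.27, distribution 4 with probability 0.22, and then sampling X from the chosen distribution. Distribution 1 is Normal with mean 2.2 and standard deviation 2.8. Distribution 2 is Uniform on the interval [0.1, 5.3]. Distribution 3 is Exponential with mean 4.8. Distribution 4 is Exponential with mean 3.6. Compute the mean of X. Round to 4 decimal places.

3.2800

Component means — 1: 2.2; 2: 2.7; 3: 4.8; 4: 3.6.
E[X] = 0.37·2.2 + 0.14·2.7 + 0.27·4.8 + 0.22·3.6 = 3.28.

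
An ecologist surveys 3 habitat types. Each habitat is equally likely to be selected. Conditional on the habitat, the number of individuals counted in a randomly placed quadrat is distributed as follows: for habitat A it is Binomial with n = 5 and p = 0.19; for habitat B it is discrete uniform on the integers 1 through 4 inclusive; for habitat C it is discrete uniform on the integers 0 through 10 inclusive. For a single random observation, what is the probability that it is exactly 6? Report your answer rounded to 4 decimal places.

Conditional on each habitat, P(X = 6): A: 0; B: 0; C: 0.0909091.
By total probability, P(X = 6) = 0.333333·0 + 0.333333·0 + 0.333333·0.0909091 = 0.030303.

0.0303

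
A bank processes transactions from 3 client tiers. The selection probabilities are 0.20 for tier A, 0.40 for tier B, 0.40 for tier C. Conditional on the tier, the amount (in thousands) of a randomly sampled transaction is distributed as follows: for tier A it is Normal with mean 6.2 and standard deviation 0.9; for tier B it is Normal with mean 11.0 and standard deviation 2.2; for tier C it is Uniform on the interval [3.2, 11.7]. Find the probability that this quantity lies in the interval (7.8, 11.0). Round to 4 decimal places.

Conditional on each tier, P(7.8 < X < 11.0): A: 0.0377201; B: 0.427102; C: 0.376471.
By total probability, P(7.8 < X < 11.0) = 0.2·0.0377201 + 0.4·0.427102 + 0.4·0.376471 = 0.328973.

0.3290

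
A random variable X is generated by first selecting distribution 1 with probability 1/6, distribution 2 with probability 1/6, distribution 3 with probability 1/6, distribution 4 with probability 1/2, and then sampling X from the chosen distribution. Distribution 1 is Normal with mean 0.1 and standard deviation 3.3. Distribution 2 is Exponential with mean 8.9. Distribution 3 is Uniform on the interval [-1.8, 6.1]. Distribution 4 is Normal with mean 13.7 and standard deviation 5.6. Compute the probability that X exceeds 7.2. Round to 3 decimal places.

0.515

Conditional on each component, P(X > 7.2): 1: 0.0157178; 2: 0.445308; 3: 0; 4: 0.877121.
By total probability, P(X > 7.2) = 0.166667·0.0157178 + 0.166667·0.445308 + 0.166667·0 + 0.5·0.877121 = 0.515398.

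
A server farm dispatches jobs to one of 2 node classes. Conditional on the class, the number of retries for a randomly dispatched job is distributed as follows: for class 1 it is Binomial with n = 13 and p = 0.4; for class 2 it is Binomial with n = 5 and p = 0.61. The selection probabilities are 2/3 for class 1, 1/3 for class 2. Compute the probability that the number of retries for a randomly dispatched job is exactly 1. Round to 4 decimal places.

0.0311

Conditional on each class, P(X = 1): 1: 0.0113193; 2: 0.07056.
By total probability, P(X = 1) = 0.666667·0.0113193 + 0.333333·0.07056 = 0.0310662.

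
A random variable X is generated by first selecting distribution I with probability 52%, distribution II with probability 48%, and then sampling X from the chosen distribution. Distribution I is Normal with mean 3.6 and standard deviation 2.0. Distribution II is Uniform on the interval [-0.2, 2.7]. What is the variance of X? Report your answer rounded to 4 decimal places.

Per component, I: μ=3.6, E[X²]=16.96; II: μ=1.25, E[X²]=2.26333.
E[X] = 0.52·3.6 + 0.48·1.25 = 2.472.
E[X²] = 0.52·16.96 + 0.48·2.26333 = 9.9056.
Var(X) = E[X²] − (E[X])² = 9.9056 − 6.11078 = 3.79482.

3.7948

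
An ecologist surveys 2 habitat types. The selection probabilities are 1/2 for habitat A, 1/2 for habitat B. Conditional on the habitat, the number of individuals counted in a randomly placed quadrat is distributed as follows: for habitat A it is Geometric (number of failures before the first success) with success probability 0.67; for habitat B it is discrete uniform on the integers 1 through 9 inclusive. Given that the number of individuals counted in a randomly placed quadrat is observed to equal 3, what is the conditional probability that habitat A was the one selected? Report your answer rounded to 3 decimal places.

0.178

Likelihoods P(X=3 | ·): A: 0.0240778; B: 0.111111.
Posterior ∝ prior × likelihood. Numerator for A: 0.5·0.0240778 = 0.0120389.
Normalizing constant: 0.5·0.0240778 + 0.5·0.111111 = 0.0675945.
P(A | observation) = 0.0120389 / 0.0675945 = 0.178105.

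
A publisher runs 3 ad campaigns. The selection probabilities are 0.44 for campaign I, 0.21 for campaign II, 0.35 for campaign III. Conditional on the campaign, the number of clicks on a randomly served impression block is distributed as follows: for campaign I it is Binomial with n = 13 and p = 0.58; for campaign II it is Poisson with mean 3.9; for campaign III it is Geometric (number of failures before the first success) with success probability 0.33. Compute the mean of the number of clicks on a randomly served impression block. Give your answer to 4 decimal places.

Component means — I: 7.54; II: 3.9; III: 2.0303.
E[X] = 0.44·7.54 + 0.21·3.9 + 0.35·2.0303 = 4.84721.

4.8472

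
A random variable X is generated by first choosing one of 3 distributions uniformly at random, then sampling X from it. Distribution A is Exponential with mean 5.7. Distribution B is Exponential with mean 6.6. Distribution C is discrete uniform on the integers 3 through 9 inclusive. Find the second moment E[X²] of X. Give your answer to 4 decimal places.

For each component E[X²] = Var + (mean)², giving A: 64.98; B: 87.12; C: 40.
Overall E[X²] = 0.333333·64.98 + 0.333333·87.12 + 0.333333·40 = 64.0333.

64.0333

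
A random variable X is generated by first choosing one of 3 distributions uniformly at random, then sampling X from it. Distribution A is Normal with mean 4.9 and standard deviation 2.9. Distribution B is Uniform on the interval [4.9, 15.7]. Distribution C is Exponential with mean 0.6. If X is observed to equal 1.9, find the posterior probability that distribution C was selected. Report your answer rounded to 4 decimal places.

Likelihoods f(1.9 | ·): A: 0.0805621; B: 0; C: 0.0702397.
Posterior ∝ prior × likelihood. Numerator for C: 0.333333·0.0702397 = 0.0234132.
Normalizing constant: 0.333333·0.0805621 + 0.333333·0 + 0.333333·0.0702397 = 0.0502673.
P(C | observation) = 0.0234132 / 0.0502673 = 0.465775.

0.4658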